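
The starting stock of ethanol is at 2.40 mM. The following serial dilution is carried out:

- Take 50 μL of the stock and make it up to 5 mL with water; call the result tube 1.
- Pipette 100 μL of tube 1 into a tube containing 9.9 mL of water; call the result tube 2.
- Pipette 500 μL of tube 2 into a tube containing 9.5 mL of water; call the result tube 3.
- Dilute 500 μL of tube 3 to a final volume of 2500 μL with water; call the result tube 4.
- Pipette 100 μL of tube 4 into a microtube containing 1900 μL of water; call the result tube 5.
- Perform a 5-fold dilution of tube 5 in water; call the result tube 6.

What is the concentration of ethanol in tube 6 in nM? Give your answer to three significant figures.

Step 1: 50 μL brought to 5 mL → factor 5000/50 = 100
Step 2: 100 μL + 9.9 mL = 10000 μL total → factor 10000/100 = 100
Step 3: 500 μL + 9.5 mL = 10000 μL total → factor 10000/500 = 20
Step 4: 500 μL brought to 2500 μL → factor 2500/500 = 5
Step 5: 100 μL + 1900 μL = 2000 μL total → factor 2000/100 = 20
Step 6: 5-fold → factor 5
Overall dilution factor = 100 × 100 × 20 × 5 × 20 × 5 = 1 × 10^8
Final = 2.40 mM / 1 × 10^8 = 2.400 × 10^-8 mM = 0.0240 nM

0.0240 nM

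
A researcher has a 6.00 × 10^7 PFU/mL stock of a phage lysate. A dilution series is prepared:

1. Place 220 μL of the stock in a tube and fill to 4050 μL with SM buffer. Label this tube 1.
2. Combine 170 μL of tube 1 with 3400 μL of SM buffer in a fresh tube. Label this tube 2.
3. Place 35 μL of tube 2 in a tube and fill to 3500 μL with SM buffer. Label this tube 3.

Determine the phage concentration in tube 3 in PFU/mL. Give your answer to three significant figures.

1.55 × 10^3 PFU/mL

Step 1: 220 μL brought to 4050 μL → factor 4050/220 = 18.409
Step 2: 170 μL + 3400 μL = 3570 μL total → factor 3570/170 = 21
Step 3: 35 μL brought to 3500 μL → factor 3500/35 = 100
Overall dilution factor = 18.409 × 21 × 100 = 38659
Final = 6.00 × 10^7 PFU/mL / 38659 = 1.55 × 10^3 PFU/mL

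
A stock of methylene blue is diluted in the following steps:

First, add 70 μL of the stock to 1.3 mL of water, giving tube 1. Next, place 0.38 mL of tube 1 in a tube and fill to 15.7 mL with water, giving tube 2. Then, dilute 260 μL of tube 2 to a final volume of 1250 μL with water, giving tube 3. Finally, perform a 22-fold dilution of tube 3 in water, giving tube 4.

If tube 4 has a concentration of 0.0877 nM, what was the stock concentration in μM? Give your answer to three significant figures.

Step 1: 70 μL + 1.3 mL = 1370 μL total → factor 1370/70 = 19.571
Step 2: 0.38 mL brought to 15.7 mL → factor 15.7/0.38 = 41.316
Step 3: 260 μL brought to 1250 μL → factor 1250/260 = 4.8077
Step 4: 22-fold → factor 22
Overall dilution factor = 19.571 × 41.316 × 4.8077 × 22 = 85526
Stock = 0.0877 nM × 85526 = 7501 nM = 7.50 μM

7.50 μM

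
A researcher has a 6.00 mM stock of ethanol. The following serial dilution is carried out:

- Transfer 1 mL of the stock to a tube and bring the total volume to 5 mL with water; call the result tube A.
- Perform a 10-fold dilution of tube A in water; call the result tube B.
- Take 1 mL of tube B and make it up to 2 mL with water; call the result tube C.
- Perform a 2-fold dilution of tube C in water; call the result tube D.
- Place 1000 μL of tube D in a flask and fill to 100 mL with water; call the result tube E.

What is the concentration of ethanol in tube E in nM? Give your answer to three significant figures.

300 nM

Step 1: 1 mL brought to 5 mL → factor 5/1 = 5
Step 2: 10-fold → factor 10
Step 3: 1 mL brought to 2 mL → factor 2/1 = 2
Step 4: 2-fold → factor 2
Step 5: 1000 μL brought to 100 mL → factor 1 × 10^5/1000 = 100
Overall dilution factor = 5 × 10 × 2 × 2 × 100 = 20000
Final = 6.00 mM / 20000 = 0.0003000 mM = 300 nM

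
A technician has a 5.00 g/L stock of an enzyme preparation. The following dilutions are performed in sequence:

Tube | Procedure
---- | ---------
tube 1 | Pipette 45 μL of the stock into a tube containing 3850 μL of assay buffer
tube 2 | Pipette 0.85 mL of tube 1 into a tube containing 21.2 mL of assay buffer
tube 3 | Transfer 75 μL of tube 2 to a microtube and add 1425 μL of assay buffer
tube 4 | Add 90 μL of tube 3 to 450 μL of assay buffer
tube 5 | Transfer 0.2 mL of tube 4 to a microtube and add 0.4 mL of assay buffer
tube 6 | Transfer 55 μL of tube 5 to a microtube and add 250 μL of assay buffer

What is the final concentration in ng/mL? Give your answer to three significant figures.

Step 1: 45 μL + 3850 μL = 3895 μL total → factor 3895/45 = 86.556
Step 2: 0.85 mL + 21.2 mL = 22.05 mL total → factor 22.05/0.85 = 25.941
Step 3: 75 μL + 1425 μL = 1500 μL total → factor 1500/75 = 20
Step 4: 90 μL + 450 μL = 540 μL total → factor 540/90 = 6
Step 5: 0.2 mL + 0.4 mL = 0.6 mL total → factor 0.6/0.2 = 3
Step 6: 55 μL + 250 μL = 305 μL total → factor 305/55 = 5.5455
Overall dilution factor = 86.556 × 25.941 × 20 × 6 × 3 × 5.5455 = 4.4825 × 10^6
Final = 5.00 g/L / 4.4825 × 10^6 = 1.115 × 10^-6 g/L = 1.12 ng/mL

1.12 ng/mL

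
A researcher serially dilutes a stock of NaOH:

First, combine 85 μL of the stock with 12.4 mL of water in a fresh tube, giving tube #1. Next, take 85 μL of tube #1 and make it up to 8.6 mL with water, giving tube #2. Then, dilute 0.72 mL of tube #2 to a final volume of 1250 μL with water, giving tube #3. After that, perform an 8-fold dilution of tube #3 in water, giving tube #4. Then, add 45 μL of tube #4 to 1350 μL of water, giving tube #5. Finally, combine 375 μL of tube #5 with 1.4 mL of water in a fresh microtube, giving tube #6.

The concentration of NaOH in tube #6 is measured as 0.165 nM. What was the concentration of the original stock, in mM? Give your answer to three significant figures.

5.00 mM

Step 1: 85 μL + 12.4 mL = 12485 μL total → factor 12485/85 = 146.88
Step 2: 85 μL brought to 8.6 mL → factor 8600/85 = 101.18
Step 3: 0.72 mL brought to 1250 μL → factor 1.25/0.72 = 1.7361
Step 4: 8-fold → factor 8
Step 5: 45 μL + 1350 μL = 1395 μL total → factor 1395/45 = 31
Step 6: 375 μL + 1.4 mL = 1775 μL total → factor 1775/375 = 4.7333
Overall dilution factor = 146.88 × 101.18 × 1.7361 × 8 × 31 × 4.7333 = 3.0286 × 10^7
Stock = 0.165 nM × 3.0286 × 10^7 = 4.997 × 10^6 nM = 5.00 mM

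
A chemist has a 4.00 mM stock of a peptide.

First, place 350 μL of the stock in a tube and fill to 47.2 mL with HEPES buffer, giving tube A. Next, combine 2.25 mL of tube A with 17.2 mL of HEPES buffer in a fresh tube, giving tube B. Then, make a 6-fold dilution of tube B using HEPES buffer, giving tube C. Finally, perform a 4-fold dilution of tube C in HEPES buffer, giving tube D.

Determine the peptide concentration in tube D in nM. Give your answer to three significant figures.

Step 1: 350 μL brought to 47.2 mL → factor 47200/350 = 134.86
Step 2: 2.25 mL + 17.2 mL = 19.45 mL total → factor 19.45/2.25 = 8.6444
Step 3: 6-fold → factor 6
Step 4: 4-fold → factor 4
Overall dilution factor = 134.86 × 8.6444 × 6 × 4 = 27978
Final = 4.00 mM / 27978 = 0.0001430 mM = 143 nM

143 nM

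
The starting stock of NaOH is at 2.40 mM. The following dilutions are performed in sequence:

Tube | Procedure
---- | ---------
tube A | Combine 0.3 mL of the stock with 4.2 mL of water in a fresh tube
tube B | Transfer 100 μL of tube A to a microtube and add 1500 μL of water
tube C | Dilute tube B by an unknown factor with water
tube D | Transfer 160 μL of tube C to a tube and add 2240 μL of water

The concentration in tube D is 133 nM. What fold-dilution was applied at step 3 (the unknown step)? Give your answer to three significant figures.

5.01-fold

Step 1: 0.3 mL + 4.2 mL = 4.5 mL total → factor 4.5/0.3 = 15
Step 2: 100 μL + 1500 μL = 1600 μL total → factor 1600/100 = 16
Step 3: unknown factor x
Step 4: 160 μL + 2240 μL = 2400 μL total → factor 2400/160 = 15
Product of known-step factors = 3600
Overall factor = 2.40 mM / (133 nM) = 18045
x = 18045 / 3600 = 5.01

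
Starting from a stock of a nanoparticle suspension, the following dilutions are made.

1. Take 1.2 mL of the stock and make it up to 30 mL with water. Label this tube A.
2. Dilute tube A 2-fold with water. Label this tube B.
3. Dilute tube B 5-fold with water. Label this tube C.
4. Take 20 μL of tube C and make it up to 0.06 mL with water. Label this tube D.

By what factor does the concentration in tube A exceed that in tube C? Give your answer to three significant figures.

Step 1: 1.2 mL brought to 30 mL → factor 30/1.2 = 25
Step 2: 2-fold → factor 2
Step 3: 5-fold → factor 5
Dilution factor to tube A = 25; to tube C = 250
[tube A]/[tube C] = (factor to tube C)/(factor to tube A) = 250/25 = 10.0

10.0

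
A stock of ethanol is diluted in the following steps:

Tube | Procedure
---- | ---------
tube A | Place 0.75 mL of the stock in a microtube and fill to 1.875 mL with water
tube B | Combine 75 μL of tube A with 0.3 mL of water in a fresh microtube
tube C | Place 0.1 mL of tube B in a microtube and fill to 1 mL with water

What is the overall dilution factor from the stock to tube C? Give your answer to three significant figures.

125

Step 1: 0.75 mL brought to 1.875 mL → factor 1.875/0.75 = 2.5
Step 2: 75 μL + 0.3 mL = 375 μL total → factor 375/75 = 5
Step 3: 0.1 mL brought to 1 mL → factor 1/0.1 = 10
Overall dilution factor = 2.5 × 5 × 10 = 125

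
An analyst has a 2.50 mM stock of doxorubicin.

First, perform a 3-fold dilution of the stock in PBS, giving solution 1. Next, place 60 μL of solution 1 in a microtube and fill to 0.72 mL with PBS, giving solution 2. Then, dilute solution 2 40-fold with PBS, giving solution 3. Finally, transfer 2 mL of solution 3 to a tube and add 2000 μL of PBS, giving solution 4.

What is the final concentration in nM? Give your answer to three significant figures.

868 nM

Step 1: 3-fold → factor 3
Step 2: 60 μL brought to 0.72 mL → factor 720/60 = 12
Step 3: 40-fold → factor 40
Step 4: 2 mL + 2000 μL = 4 mL total → factor 4/2 = 2
Overall dilution factor = 3 × 12 × 40 × 2 = 2880
Final = 2.50 mM / 2880 = 0.0008681 mM = 868 nM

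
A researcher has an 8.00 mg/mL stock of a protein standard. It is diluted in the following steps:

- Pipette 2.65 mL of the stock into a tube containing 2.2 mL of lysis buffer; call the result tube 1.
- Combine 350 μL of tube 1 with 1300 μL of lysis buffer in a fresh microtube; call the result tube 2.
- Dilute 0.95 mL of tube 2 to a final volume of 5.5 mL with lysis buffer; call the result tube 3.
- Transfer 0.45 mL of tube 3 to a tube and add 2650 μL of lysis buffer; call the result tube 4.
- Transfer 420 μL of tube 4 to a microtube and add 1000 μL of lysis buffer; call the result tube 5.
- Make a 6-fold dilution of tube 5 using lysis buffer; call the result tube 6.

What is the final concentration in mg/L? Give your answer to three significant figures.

Step 1: 2.65 mL + 2.2 mL = 4.85 mL total → factor 4.85/2.65 = 1.8302
Step 2: 350 μL + 1300 μL = 1650 μL total → factor 1650/350 = 4.7143
Step 3: 0.95 mL brought to 5.5 mL → factor 5.5/0.95 = 5.7895
Step 4: 0.45 mL + 2650 μL = 3.1 mL total → factor 3.1/0.45 = 6.8889
Step 5: 420 μL + 1000 μL = 1420 μL total → factor 1420/420 = 3.381
Step 6: 6-fold → factor 6
Overall dilution factor = 1.8302 × 4.7143 × 5.7895 × 6.8889 × 3.381 × 6 = 6980.6
Final = 8.00 mg/mL / 6980.6 = 0.001146 mg/mL = 1.15 mg/L

1.15 mg/L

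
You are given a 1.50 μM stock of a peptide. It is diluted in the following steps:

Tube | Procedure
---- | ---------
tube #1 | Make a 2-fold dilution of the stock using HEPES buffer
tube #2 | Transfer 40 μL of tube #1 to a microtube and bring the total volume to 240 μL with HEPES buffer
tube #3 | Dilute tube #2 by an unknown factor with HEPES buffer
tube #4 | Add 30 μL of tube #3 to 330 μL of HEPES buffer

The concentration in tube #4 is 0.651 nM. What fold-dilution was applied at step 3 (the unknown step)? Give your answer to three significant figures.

Step 1: 2-fold → factor 2
Step 2: 40 μL brought to 240 μL → factor 240/40 = 6
Step 3: unknown factor x
Step 4: 30 μL + 330 μL = 360 μL total → factor 360/30 = 12
Product of known-step factors = 144
Overall factor = 1.50 μM / (0.651 nM) = 2304.1
x = 2304.1 / 144 = 16.0

16.0-fold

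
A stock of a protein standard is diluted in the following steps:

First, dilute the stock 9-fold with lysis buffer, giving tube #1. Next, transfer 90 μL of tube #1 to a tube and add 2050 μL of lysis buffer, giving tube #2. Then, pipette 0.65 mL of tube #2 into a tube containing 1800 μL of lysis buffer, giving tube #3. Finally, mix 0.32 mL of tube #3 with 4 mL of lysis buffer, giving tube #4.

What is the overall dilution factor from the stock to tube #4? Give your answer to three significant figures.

1.09 × 10^4

Step 1: 9-fold → factor 9
Step 2: 90 μL + 2050 μL = 2140 μL total → factor 2140/90 = 23.778
Step 3: 0.65 mL + 1800 μL = 2.45 mL total → factor 2.45/0.65 = 3.7692
Step 4: 0.32 mL + 4 mL = 4.32 mL total → factor 4.32/0.32 = 13.5
Overall dilution factor = 9 × 23.778 × 3.7692 × 13.5 = 10889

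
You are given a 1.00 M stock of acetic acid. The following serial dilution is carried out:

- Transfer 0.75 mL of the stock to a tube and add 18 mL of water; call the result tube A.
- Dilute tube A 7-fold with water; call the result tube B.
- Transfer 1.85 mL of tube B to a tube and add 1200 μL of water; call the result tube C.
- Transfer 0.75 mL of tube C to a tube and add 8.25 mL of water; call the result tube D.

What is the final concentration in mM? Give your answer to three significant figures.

0.289 mM

Step 1: 0.75 mL + 18 mL = 18.75 mL total → factor 18.75/0.75 = 25
Step 2: 7-fold → factor 7
Step 3: 1.85 mL + 1200 μL = 3.05 mL total → factor 3.05/1.85 = 1.6486
Step 4: 0.75 mL + 8.25 mL = 9 mL total → factor 9/0.75 = 12
Overall dilution factor = 25 × 7 × 1.6486 × 12 = 3462.2
Final = 1.00 M / 3462.2 = 0.0002888 M = 0.289 mM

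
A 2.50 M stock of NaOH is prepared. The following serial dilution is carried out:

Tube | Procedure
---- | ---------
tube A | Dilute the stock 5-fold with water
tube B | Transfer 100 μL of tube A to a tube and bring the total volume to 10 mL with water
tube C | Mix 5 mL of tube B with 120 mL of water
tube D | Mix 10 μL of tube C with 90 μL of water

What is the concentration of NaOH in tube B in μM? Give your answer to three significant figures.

Step 1: 5-fold → factor 5
Step 2: 100 μL brought to 10 mL → factor 10000/100 = 100
Dilution factor through tube B = 5 × 100 = 500
[tube B] = 2.50 M / 500 = 0.005000 M = 5.00 × 10^3 μM

5.00 × 10^3 μM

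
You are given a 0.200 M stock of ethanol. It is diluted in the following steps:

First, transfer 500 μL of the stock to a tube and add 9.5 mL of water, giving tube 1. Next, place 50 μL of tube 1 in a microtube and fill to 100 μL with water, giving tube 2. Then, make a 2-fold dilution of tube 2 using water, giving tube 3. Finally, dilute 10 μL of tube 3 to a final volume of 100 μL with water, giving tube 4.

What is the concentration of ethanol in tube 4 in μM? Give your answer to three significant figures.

Step 1: 500 μL + 9.5 mL = 10000 μL total → factor 10000/500 = 20
Step 2: 50 μL brought to 100 μL → factor 100/50 = 2
Step 3: 2-fold → factor 2
Step 4: 10 μL brought to 100 μL → factor 100/10 = 10
Overall dilution factor = 20 × 2 × 2 × 10 = 800
Final = 0.200 M / 800 = 0.0002500 M = 250 μM

250 μM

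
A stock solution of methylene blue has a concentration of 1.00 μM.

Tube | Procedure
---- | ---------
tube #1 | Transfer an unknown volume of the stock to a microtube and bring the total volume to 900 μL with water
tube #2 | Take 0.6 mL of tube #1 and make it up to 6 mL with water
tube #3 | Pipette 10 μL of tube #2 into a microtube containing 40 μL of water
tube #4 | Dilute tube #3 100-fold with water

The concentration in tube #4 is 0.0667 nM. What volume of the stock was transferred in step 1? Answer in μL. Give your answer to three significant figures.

300 μL

Step 1: v brought to 900 μL → factor = 900 μL/v
Step 2: 0.6 mL brought to 6 mL → factor 6/0.6 = 10
Step 3: 10 μL + 40 μL = 50 μL total → factor 50/10 = 5
Step 4: 100-fold → factor 100
Product of known-step factors = 5000
Overall factor = 1.00 μM / (0.0667 nM) = 14993
Step-1 factor = 14993 / 5000 = 2.9985
v = 900 μL / 2.9985 = 300 μL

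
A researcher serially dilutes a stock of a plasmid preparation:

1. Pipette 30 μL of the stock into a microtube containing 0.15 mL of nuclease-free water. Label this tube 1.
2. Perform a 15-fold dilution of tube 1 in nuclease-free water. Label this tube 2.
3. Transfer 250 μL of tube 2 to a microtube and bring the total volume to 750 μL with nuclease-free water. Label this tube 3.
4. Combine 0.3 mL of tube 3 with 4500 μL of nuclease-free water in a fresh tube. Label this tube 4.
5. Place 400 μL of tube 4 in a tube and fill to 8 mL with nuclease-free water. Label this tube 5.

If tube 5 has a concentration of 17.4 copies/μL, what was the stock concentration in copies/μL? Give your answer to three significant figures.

Step 1: 30 μL + 0.15 mL = 180 μL total → factor 180/30 = 6
Step 2: 15-fold → factor 15
Step 3: 250 μL brought to 750 μL → factor 750/250 = 3
Step 4: 0.3 mL + 4500 μL = 4.8 mL total → factor 4.8/0.3 = 16
Step 5: 400 μL brought to 8 mL → factor 8000/400 = 20
Overall dilution factor = 6 × 15 × 3 × 16 × 20 = 86400
Stock = 17.4 copies/μL × 86400 = 1.50 × 10^6 copies/μL

1.50 × 10^6 copies/μL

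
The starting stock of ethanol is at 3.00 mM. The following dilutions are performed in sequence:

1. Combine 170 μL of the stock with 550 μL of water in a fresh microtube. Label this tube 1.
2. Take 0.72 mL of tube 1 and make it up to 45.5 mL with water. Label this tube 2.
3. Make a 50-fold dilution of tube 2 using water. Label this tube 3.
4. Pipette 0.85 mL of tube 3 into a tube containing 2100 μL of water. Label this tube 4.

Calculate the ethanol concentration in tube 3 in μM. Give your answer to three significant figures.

Step 1: 170 μL + 550 μL = 720 μL total → factor 720/170 = 4.2353
Step 2: 0.72 mL brought to 45.5 mL → factor 45.5/0.72 = 63.194
Step 3: 50-fold → factor 50
Dilution factor through tube 3 = 4.2353 × 63.194 × 50 = 13382
[tube 3] = 3.00 mM / 13382 = 0.0002242 mM = 0.224 μM

0.224 μM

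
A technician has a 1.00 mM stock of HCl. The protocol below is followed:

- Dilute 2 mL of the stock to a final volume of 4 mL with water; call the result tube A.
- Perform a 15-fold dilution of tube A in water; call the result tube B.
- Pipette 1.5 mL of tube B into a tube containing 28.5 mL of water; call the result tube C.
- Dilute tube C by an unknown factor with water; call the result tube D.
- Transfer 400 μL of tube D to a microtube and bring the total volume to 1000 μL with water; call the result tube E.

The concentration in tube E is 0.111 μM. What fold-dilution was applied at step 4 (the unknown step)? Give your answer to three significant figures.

Step 1: 2 mL brought to 4 mL → factor 4/2 = 2
Step 2: 15-fold → factor 15
Step 3: 1.5 mL + 28.5 mL = 30 mL total → factor 30/1.5 = 20
Step 4: unknown factor x
Step 5: 400 μL brought to 1000 μL → factor 1000/400 = 2.5
Product of known-step factors = 1500
Overall factor = 1.00 mM / (0.111 μM) = 9009
x = 9009 / 1500 = 6.01

6.01-fold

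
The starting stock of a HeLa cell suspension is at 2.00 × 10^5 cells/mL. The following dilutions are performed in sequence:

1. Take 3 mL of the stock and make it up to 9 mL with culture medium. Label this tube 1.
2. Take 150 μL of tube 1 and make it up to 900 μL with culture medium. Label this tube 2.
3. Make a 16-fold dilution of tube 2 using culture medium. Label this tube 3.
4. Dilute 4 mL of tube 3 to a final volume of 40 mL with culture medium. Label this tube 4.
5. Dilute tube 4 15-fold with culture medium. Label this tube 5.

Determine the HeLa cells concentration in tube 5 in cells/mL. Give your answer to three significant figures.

Step 1: 3 mL brought to 9 mL → factor 9/3 = 3
Step 2: 150 μL brought to 900 μL → factor 900/150 = 6
Step 3: 16-fold → factor 16
Step 4: 4 mL brought to 40 mL → factor 40/4 = 10
Step 5: 15-fold → factor 15
Overall dilution factor = 3 × 6 × 16 × 10 × 15 = 43200
Final = 2.00 × 10^5 cells/mL / 43200 = 4.63 cells/mL

4.63 cells/mL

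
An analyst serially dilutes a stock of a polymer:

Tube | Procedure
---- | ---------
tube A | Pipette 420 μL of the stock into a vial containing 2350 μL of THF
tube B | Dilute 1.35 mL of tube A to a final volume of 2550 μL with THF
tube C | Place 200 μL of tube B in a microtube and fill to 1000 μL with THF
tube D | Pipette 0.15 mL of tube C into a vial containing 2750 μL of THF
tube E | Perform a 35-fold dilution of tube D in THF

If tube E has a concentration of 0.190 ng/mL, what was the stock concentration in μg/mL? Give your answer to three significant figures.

Step 1: 420 μL + 2350 μL = 2770 μL total → factor 2770/420 = 6.5952
Step 2: 1.35 mL brought to 2550 μL → factor 2.55/1.35 = 1.8889
Step 3: 200 μL brought to 1000 μL → factor 1000/200 = 5
Step 4: 0.15 mL + 2750 μL = 2.9 mL total → factor 2.9/0.15 = 19.333
Step 5: 35-fold → factor 35
Overall dilution factor = 6.5952 × 1.8889 × 5 × 19.333 × 35 = 42148
Stock = 0.190 ng/mL × 42148 = 8008 ng/mL = 8.01 μg/mL

8.01 μg/mL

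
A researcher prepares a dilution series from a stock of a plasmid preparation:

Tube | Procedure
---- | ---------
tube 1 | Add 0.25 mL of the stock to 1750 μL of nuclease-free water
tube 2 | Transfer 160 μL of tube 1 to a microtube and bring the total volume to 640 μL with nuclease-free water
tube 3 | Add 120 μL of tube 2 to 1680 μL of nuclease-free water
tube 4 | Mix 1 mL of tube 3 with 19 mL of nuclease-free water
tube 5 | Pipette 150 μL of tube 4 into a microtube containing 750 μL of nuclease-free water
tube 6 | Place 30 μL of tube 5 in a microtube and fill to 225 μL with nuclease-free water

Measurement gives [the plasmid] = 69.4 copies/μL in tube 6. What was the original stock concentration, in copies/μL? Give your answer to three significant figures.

Step 1: 0.25 mL + 1750 μL = 2 mL total → factor 2/0.25 = 8
Step 2: 160 μL brought to 640 μL → factor 640/160 = 4
Step 3: 120 μL + 1680 μL = 1800 μL total → factor 1800/120 = 15
Step 4: 1 mL + 19 mL = 20 mL total → factor 20/1 = 20
Step 5: 150 μL + 750 μL = 900 μL total → factor 900/150 = 6
Step 6: 30 μL brought to 225 μL → factor 225/30 = 7.5
Overall dilution factor = 8 × 4 × 15 × 20 × 6 × 7.5 = 4.32 × 10^5
Stock = 69.4 copies/μL × 4.32 × 10^5 = 3.00 × 10^7 copies/μL

3.00 × 10^7 copies/μL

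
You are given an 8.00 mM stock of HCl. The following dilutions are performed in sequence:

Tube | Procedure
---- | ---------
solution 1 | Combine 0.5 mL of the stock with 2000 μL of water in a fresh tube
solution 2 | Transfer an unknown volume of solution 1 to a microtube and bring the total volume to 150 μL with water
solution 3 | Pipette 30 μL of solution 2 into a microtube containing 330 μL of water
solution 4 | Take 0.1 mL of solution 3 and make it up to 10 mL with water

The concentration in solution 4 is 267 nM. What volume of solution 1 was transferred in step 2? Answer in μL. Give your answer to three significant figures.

Step 1: 0.5 mL + 2000 μL = 2.5 mL total → factor 2.5/0.5 = 5
Step 2: v brought to 150 μL → factor = 150 μL/v
Step 3: 30 μL + 330 μL = 360 μL total → factor 360/30 = 12
Step 4: 0.1 mL brought to 10 mL → factor 10/0.1 = 100
Product of known-step factors = 6000
Overall factor = 8.00 mM / (267 nM) = 29963
Step-2 factor = 29963 / 6000 = 4.9938
v = 150 μL / 4.9938 = 30.0 μL

30.0 μL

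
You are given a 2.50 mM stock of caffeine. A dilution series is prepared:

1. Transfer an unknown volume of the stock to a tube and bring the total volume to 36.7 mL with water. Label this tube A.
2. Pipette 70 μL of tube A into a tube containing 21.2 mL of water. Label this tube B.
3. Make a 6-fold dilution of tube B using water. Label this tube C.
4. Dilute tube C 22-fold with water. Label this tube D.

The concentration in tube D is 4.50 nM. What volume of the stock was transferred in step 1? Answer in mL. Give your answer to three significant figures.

2.65 mL

Step 1: v brought to 36.7 mL → factor = 36.7 mL/v
Step 2: 70 μL + 21.2 mL = 21270 μL total → factor 21270/70 = 303.86
Step 3: 6-fold → factor 6
Step 4: 22-fold → factor 22
Product of known-step factors = 40109
Overall factor = 2.50 mM / (4.50 nM) = 5.5556 × 10^5
Step-1 factor = 5.5556 × 10^5 / 40109 = 13.851
v = 36.7 mL / 13.851 = 2.65 mL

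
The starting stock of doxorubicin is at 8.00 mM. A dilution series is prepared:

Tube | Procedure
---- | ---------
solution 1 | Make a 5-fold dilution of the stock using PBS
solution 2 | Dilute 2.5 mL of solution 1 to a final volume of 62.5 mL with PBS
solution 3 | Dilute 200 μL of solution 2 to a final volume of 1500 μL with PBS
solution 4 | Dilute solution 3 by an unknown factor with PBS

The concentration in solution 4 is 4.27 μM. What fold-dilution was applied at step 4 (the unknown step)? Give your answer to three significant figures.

Step 1: 5-fold → factor 5
Step 2: 2.5 mL brought to 62.5 mL → factor 62.5/2.5 = 25
Step 3: 200 μL brought to 1500 μL → factor 1500/200 = 7.5
Step 4: unknown factor x
Product of known-step factors = 937.5
Overall factor = 8.00 mM / (4.27 μM) = 1873.5
x = 1873.5 / 937.5 = 2.00

2.00-fold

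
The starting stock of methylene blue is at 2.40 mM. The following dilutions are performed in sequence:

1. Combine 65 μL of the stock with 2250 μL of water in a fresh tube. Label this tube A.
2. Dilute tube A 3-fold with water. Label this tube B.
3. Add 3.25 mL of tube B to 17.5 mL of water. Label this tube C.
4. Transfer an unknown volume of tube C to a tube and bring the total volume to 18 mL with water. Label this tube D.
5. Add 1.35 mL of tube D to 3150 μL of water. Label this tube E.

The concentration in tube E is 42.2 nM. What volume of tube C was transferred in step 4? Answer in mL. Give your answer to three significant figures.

0.720 mL

Step 1: 65 μL + 2250 μL = 2315 μL total → factor 2315/65 = 35.615
Step 2: 3-fold → factor 3
Step 3: 3.25 mL + 17.5 mL = 20.75 mL total → factor 20.75/3.25 = 6.3846
Step 4: v brought to 18 mL → factor = 18 mL/v
Step 5: 1.35 mL + 3150 μL = 4.5 mL total → factor 4.5/1.35 = 3.3333
Product of known-step factors = 2273.9
Overall factor = 2.40 mM / (42.2 nM) = 56872
Step-4 factor = 56872 / 2273.9 = 25.011
v = 18 mL / 25.011 = 0.720 mL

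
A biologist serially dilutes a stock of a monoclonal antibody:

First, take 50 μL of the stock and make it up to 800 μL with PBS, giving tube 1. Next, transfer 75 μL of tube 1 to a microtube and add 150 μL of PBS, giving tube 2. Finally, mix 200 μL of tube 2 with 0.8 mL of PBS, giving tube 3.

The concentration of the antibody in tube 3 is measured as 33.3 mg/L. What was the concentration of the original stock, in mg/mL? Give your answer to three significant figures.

7.99 mg/mL

Step 1: 50 μL brought to 800 μL → factor 800/50 = 16
Step 2: 75 μL + 150 μL = 225 μL total → factor 225/75 = 3
Step 3: 200 μL + 0.8 mL = 1000 μL total → factor 1000/200 = 5
Overall dilution factor = 16 × 3 × 5 = 240
Stock = 33.3 mg/L × 240 = 7992 mg/L = 7.99 mg/mL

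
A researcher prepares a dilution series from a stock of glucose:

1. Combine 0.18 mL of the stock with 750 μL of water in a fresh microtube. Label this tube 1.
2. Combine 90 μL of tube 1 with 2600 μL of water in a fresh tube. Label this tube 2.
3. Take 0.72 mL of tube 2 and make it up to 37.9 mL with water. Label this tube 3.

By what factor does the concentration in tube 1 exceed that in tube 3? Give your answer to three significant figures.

1.57 × 10^3

Step 1: 0.18 mL + 750 μL = 0.93 mL total → factor 0.93/0.18 = 5.1667
Step 2: 90 μL + 2600 μL = 2690 μL total → factor 2690/90 = 29.889
Step 3: 0.72 mL brought to 37.9 mL → factor 37.9/0.72 = 52.639
Dilution factor to tube 1 = 5.1667; to tube 3 = 8128.8
[tube 1]/[tube 3] = (factor to tube 3)/(factor to tube 1) = 8128.8/5.1667 = 1.57 × 10^3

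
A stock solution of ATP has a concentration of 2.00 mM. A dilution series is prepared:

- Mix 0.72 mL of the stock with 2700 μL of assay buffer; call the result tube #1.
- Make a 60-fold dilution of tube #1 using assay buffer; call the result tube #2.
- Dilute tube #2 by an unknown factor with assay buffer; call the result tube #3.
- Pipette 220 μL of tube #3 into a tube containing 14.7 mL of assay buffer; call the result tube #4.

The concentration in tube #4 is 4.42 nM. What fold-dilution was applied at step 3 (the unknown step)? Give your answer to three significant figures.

Step 1: 0.72 mL + 2700 μL = 3.42 mL total → factor 3.42/0.72 = 4.75
Step 2: 60-fold → factor 60
Step 3: unknown factor x
Step 4: 220 μL + 14.7 mL = 14920 μL total → factor 14920/220 = 67.818
Product of known-step factors = 19328
Overall factor = 2.00 mM / (4.42 nM) = 4.5249 × 10^5
x = 4.5249 × 10^5 / 19328 = 23.4

23.4-fold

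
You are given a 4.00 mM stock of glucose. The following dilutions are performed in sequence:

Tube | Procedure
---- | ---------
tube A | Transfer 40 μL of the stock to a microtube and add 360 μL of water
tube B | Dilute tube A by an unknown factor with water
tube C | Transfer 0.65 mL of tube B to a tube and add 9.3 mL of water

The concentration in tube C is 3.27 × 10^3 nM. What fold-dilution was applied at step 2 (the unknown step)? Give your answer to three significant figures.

Step 1: 40 μL + 360 μL = 400 μL total → factor 400/40 = 10
Step 2: unknown factor x
Step 3: 0.65 mL + 9.3 mL = 9.95 mL total → factor 9.95/0.65 = 15.308
Product of known-step factors = 153.08
Overall factor = 4.00 mM / (3.27 × 10^3 nM) = 1223.2
x = 1223.2 / 153.08 = 7.99

7.99-fold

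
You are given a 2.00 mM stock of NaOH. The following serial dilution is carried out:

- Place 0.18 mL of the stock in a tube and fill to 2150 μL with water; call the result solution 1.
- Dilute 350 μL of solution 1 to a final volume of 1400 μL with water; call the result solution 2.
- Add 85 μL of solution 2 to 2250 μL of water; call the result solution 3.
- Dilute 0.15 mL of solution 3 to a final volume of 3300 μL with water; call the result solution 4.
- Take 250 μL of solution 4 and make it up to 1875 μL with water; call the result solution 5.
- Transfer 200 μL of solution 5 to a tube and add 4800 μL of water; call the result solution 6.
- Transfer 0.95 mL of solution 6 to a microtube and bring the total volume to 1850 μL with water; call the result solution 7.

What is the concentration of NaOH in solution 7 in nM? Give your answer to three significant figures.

0.190 nM

Step 1: 0.18 mL brought to 2150 μL → factor 2.15/0.18 = 11.944
Step 2: 350 μL brought to 1400 μL → factor 1400/350 = 4
Step 3: 85 μL + 2250 μL = 2335 μL total → factor 2335/85 = 27.471
Step 4: 0.15 mL brought to 3300 μL → factor 3.3/0.15 = 22
Step 5: 250 μL brought to 1875 μL → factor 1875/250 = 7.5
Step 6: 200 μL + 4800 μL = 5000 μL total → factor 5000/200 = 25
Step 7: 0.95 mL brought to 1850 μL → factor 1.85/0.95 = 1.9474
Overall dilution factor = 11.944 × 4 × 27.471 × 22 × 7.5 × 25 × 1.9474 = 1.0543 × 10^7
Final = 2.00 mM / 1.0543 × 10^7 = 1.897 × 10^-7 mM = 0.190 nM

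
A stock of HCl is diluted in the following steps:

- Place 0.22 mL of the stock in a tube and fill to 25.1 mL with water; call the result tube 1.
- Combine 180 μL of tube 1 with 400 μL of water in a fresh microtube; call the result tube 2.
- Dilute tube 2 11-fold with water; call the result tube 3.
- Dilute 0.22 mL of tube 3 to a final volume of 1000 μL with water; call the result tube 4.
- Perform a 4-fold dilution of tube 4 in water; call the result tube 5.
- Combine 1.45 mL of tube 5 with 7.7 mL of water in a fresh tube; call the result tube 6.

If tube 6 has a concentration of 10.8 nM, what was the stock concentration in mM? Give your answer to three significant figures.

Step 1: 0.22 mL brought to 25.1 mL → factor 25.1/0.22 = 114.09
Step 2: 180 μL + 400 μL = 580 μL total → factor 580/180 = 3.2222
Step 3: 11-fold → factor 11
Step 4: 0.22 mL brought to 1000 μL → factor 1/0.22 = 4.5455
Step 5: 4-fold → factor 4
Step 6: 1.45 mL + 7.7 mL = 9.15 mL total → factor 9.15/1.45 = 6.3103
Overall dilution factor = 114.09 × 3.2222 × 11 × 4.5455 × 4 × 6.3103 = 4.6397 × 10^5
Stock = 10.8 nM × 4.6397 × 10^5 = 5.011 × 10^6 nM = 5.01 mM

5.01 mM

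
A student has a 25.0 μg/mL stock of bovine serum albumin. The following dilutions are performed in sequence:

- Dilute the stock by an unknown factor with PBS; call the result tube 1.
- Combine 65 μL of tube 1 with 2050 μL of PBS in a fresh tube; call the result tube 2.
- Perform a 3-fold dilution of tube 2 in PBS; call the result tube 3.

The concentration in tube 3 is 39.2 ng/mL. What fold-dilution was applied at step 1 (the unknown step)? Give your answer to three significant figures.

6.53-fold

Step 1: unknown factor x
Step 2: 65 μL + 2050 μL = 2115 μL total → factor 2115/65 = 32.538
Step 3: 3-fold → factor 3
Product of known-step factors = 97.615
Overall factor = 25.0 μg/mL / (39.2 ng/mL) = 637.76
x = 637.76 / 97.615 = 6.53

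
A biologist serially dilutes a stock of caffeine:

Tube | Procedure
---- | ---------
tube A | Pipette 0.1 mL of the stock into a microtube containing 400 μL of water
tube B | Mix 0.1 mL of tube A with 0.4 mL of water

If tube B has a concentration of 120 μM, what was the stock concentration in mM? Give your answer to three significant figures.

3.00 mM

Step 1: 0.1 mL + 400 μL = 0.5 mL total → factor 0.5/0.1 = 5
Step 2: 0.1 mL + 0.4 mL = 0.5 mL total → factor 0.5/0.1 = 5
Overall dilution factor = 5 × 5 = 25
Stock = 120 μM × 25 = 3000 μM = 3.00 mM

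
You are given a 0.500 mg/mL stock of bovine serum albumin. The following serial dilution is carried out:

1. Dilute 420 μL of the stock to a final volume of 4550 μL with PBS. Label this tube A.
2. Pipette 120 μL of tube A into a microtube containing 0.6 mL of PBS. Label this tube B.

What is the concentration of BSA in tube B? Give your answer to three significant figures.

Step 1: 420 μL brought to 4550 μL → factor 4550/420 = 10.833
Step 2: 120 μL + 0.6 mL = 720 μL total → factor 720/120 = 6
Overall dilution factor = 10.833 × 6 = 65
Final = 0.500 mg/mL / 65 = 0.00769 mg/mL

0.00769 mg/mL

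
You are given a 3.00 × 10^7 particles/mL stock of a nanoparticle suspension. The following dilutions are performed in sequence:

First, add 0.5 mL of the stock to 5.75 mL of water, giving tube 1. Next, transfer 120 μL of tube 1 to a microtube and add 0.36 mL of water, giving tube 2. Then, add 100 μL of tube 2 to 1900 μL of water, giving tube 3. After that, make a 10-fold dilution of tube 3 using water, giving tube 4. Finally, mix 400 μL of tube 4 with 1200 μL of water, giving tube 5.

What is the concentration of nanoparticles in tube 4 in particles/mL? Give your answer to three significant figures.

3.00 × 10^3 particles/mL

Step 1: 0.5 mL + 5.75 mL = 6.25 mL total → factor 6.25/0.5 = 12.5
Step 2: 120 μL + 0.36 mL = 480 μL total → factor 480/120 = 4
Step 3: 100 μL + 1900 μL = 2000 μL total → factor 2000/100 = 20
Step 4: 10-fold → factor 10
Dilution factor through tube 4 = 12.5 × 4 × 20 × 10 = 10000
[tube 4] = 3.00 × 10^7 particles/mL / 10000 = 3.00 × 10^3 particles/mL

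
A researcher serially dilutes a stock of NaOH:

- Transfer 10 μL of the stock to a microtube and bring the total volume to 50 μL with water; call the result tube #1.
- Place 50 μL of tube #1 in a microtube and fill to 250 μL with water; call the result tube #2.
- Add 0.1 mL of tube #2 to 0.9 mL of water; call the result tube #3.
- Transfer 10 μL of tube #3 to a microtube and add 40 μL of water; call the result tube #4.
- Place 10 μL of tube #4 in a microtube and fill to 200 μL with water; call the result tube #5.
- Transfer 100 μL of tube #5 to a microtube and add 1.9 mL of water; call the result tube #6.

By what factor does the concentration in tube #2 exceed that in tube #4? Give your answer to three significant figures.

Step 1: 10 μL brought to 50 μL → factor 50/10 = 5
Step 2: 50 μL brought to 250 μL → factor 250/50 = 5
Step 3: 0.1 mL + 0.9 mL = 1 mL total → factor 1/0.1 = 10
Step 4: 10 μL + 40 μL = 50 μL total → factor 50/10 = 5
Dilution factor to tube #2 = 25; to tube #4 = 1250
[tube #2]/[tube #4] = (factor to tube #4)/(factor to tube #2) = 1250/25 = 50.0

50.0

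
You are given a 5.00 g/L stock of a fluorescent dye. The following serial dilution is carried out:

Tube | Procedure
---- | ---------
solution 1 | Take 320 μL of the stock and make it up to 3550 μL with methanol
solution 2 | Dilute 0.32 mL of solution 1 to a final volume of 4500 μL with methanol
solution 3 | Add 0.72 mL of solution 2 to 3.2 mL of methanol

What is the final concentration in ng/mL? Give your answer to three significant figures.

5.89 × 10^3 ng/mL

Step 1: 320 μL brought to 3550 μL → factor 3550/320 = 11.094
Step 2: 0.32 mL brought to 4500 μL → factor 4.5/0.32 = 14.062
Step 3: 0.72 mL + 3.2 mL = 3.92 mL total → factor 3.92/0.72 = 5.4444
Overall dilution factor = 11.094 × 14.062 × 5.4444 = 849.37
Final = 5.00 g/L / 849.37 = 0.005887 g/L = 5.89 × 10^3 ng/mL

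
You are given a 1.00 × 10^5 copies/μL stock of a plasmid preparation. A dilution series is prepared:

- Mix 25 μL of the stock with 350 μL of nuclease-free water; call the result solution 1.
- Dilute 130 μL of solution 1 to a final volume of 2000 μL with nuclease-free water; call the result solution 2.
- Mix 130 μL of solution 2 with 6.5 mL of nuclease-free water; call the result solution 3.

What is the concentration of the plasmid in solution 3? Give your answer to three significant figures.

8.50 copies/μL

Step 1: 25 μL + 350 μL = 375 μL total → factor 375/25 = 15
Step 2: 130 μL brought to 2000 μL → factor 2000/130 = 15.385
Step 3: 130 μL + 6.5 mL = 6630 μL total → factor 6630/130 = 51
Overall dilution factor = 15 × 15.385 × 51 = 11769
Final = 1.00 × 10^5 copies/μL / 11769 = 8.50 copies/μL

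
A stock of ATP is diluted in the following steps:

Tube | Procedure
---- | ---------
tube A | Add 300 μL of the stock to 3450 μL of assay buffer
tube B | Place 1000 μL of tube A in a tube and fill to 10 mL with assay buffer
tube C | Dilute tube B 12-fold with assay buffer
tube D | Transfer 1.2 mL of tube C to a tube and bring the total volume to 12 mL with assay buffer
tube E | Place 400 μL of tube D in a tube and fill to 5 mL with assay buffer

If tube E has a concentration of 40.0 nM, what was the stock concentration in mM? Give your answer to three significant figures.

Step 1: 300 μL + 3450 μL = 3750 μL total → factor 3750/300 = 12.5
Step 2: 1000 μL brought to 10 mL → factor 10000/1000 = 10
Step 3: 12-fold → factor 12
Step 4: 1.2 mL brought to 12 mL → factor 12/1.2 = 10
Step 5: 400 μL brought to 5 mL → factor 5000/400 = 12.5
Overall dilution factor = 12.5 × 10 × 12 × 10 × 12.5 = 1.875 × 10^5
Stock = 40.0 nM × 1.875 × 10^5 = 7.500 × 10^6 nM = 7.50 mM

7.50 mM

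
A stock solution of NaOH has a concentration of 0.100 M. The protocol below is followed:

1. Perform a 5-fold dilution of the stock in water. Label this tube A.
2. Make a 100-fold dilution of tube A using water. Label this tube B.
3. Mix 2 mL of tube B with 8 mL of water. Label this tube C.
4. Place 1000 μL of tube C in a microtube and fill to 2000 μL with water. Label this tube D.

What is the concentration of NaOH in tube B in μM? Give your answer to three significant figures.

200 μM

Step 1: 5-fold → factor 5
Step 2: 100-fold → factor 100
Dilution factor through tube B = 5 × 100 = 500
[tube B] = 0.100 M / 500 = 0.0002000 M = 200 μM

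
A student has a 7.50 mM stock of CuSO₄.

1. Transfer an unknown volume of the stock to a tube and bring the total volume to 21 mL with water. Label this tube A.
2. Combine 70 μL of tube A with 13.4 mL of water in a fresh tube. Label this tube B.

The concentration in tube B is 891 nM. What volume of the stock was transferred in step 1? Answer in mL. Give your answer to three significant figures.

Step 1: v brought to 21 mL → factor = 21 mL/v
Step 2: 70 μL + 13.4 mL = 13470 μL total → factor 13470/70 = 192.43
Product of known-step factors = 192.43
Overall factor = 7.50 mM / (891 nM) = 8417.5
Step-1 factor = 8417.5 / 192.43 = 43.744
v = 21 mL / 43.744 = 0.480 mL

0.480 mL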